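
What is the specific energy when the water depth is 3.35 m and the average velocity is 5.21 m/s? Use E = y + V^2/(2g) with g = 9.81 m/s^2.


Specific energy E = y + V^2/(2g).
Velocity head = V^2/(2g) = 5.21^2 / (2*9.81) = 27.1441 / 19.62 = 1.3835 m.
E = 3.35 + 1.3835 = 4.7335 m.

4.7335


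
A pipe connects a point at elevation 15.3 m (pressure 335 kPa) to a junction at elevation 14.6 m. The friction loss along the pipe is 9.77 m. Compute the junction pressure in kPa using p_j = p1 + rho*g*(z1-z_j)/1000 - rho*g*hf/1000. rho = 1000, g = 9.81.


Junction pressure: p_j = p1 + rho*g*(z1 - z_j)/1000 - rho*g*hf/1000.
Elevation term = 1000*9.81*(15.3 - 14.6)/1000 = 6.867 kPa.
Friction term = 1000*9.81*9.77/1000 = 95.844 kPa.
p_j = 335 + 6.867 - 95.844 = 246.02 kPa.

246.02


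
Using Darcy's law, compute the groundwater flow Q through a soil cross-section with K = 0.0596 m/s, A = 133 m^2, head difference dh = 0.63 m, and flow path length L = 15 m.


Darcy's law: Q = K * A * i, where i = dh/L.
Hydraulic gradient i = 0.63 / 15 = 0.042.
Q = 0.0596 * 133 * 0.042
  = 0.3329 m^3/s.

0.3329


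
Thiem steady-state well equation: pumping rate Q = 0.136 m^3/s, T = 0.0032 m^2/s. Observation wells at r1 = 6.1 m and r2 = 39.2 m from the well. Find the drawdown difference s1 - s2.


Thiem equation: s1 - s2 = Q/(2*pi*T) * ln(r2/r1).
ln(r2/r1) = ln(39.2/6.1) = 1.8604.
Q/(2*pi*T) = 0.136 / (2*pi*0.0032) = 0.136 / 0.0201 = 6.7641.
s1 - s2 = 6.7641 * 1.8604 = 12.5838 m.

12.5838


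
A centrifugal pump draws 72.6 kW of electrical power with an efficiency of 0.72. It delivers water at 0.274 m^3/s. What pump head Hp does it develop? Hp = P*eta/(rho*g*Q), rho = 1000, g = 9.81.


Pump head formula: Hp = P * eta / (rho * g * Q).
Numerator: P * eta = 72.6 * 1000 * 0.72 = 52272.0 W.
Denominator: rho * g * Q = 1000 * 9.81 * 0.274 = 2687.94.
Hp = 52272.0 / 2687.94 = 19.45 m.

19.45


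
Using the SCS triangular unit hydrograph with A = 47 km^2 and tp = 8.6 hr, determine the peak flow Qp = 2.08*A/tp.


SCS formula: Qp = 2.08 * A / tp.
Qp = 2.08 * 47 / 8.6
   = 97.76 / 8.6
   = 11.37 m^3/s per cm.

11.37


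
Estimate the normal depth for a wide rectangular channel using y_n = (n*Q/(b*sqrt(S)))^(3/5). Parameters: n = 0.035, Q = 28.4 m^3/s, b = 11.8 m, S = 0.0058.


We use the wide-channel approximation y_n = (n*Q/(b*sqrt(S)))^(3/5).
sqrt(S) = sqrt(0.0058) = 0.076158.
Numerator: n*Q = 0.035 * 28.4 = 0.994.
Denominator: b*sqrt(S) = 11.8 * 0.076158 = 0.898664.
arg = 1.1061.
y_n = 1.1061^(3/5) = 1.0624 m.

1.0624


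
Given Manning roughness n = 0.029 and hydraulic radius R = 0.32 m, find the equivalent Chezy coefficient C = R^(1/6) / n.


The Chezy coefficient relates to Manning's n through C = R^(1/6) / n.
R^(1/6) = 0.32^(1/6) = 0.827037.
C = 0.827037 / 0.029 = 28.52 m^(1/2)/s.

28.52


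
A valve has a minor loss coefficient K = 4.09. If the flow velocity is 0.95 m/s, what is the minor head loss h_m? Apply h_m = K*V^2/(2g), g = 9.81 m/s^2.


Minor loss formula: h_m = K * V^2/(2g).
V^2 = 0.95^2 = 0.9025.
V^2/(2g) = 0.9025 / 19.62 = 0.046 m.
h_m = 4.09 * 0.046 = 0.1881 m.

0.1881


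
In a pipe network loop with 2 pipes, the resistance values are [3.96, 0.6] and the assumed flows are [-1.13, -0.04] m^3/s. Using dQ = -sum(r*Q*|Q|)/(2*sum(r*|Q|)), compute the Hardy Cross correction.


Numerator terms (r*Q*|Q|): 3.96*-1.13*|-1.13| = -5.0565; 0.6*-0.04*|-0.04| = -0.001.
Sum of numerator = -5.0575.
Denominator terms (r*|Q|): 3.96*|-1.13| = 4.4748; 0.6*|-0.04| = 0.024.
2 * sum of denominator = 2 * 4.4988 = 8.9976.
dQ = --5.0575 / 8.9976 = 0.5621 m^3/s.

0.5621


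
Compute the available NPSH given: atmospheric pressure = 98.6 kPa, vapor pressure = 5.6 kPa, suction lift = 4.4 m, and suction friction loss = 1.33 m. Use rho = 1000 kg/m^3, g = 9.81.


NPSHa = p_atm/(rho*g) - z_s - hf_s - p_vap/(rho*g).
p_atm/(rho*g) = 98.6*1000 / (1000*9.81) = 10.051 m.
p_vap/(rho*g) = 5.6*1000 / (1000*9.81) = 0.571 m.
NPSHa = 10.051 - 4.4 - 1.33 - 0.571
      = 3.75 m.

3.75


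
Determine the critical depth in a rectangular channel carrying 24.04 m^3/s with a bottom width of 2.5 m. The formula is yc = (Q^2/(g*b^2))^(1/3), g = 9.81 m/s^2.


Using yc = (Q^2 / (g * b^2))^(1/3):
Q^2 = 24.04^2 = 577.92.
g * b^2 = 9.81 * 2.5^2 = 9.81 * 6.25 = 61.31.
Q^2 / (g*b^2) = 577.92 / 61.31 = 9.4262.
yc = 9.4262^(1/3) = 2.1124 m.

2.1124


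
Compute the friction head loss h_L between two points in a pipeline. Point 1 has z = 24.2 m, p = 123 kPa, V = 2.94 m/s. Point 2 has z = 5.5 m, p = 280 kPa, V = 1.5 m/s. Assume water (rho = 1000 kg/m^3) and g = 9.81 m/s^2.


Total head at each section: H = z + p/(rho*g) + V^2/(2g).
H1 = 24.2 + 123*1000/(1000*9.81) + 2.94^2/(2*9.81)
   = 24.2 + 12.538 + 0.4406
   = 37.179 m.
H2 = 5.5 + 280*1000/(1000*9.81) + 1.5^2/(2*9.81)
   = 5.5 + 28.542 + 0.1147
   = 34.157 m.
h_L = H1 - H2 = 37.179 - 34.157 = 3.022 m.

3.022


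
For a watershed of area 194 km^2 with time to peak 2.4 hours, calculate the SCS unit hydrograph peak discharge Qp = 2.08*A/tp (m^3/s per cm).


SCS formula: Qp = 2.08 * A / tp.
Qp = 2.08 * 194 / 2.4
   = 403.52 / 2.4
   = 168.13 m^3/s per cm.

168.13


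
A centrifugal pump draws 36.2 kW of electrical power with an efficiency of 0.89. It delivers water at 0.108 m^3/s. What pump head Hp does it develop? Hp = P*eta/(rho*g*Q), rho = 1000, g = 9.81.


Pump head formula: Hp = P * eta / (rho * g * Q).
Numerator: P * eta = 36.2 * 1000 * 0.89 = 32218.0 W.
Denominator: rho * g * Q = 1000 * 9.81 * 0.108 = 1059.48.
Hp = 32218.0 / 1059.48 = 30.41 m.

30.41


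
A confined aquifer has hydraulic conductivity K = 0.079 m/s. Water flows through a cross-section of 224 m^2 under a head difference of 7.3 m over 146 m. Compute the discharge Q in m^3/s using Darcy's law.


Darcy's law: Q = K * A * i, where i = dh/L.
Hydraulic gradient i = 7.3 / 146 = 0.05.
Q = 0.079 * 224 * 0.05
  = 0.8848 m^3/s.

0.8848


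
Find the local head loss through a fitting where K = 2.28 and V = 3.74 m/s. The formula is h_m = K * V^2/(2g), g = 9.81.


Minor loss formula: h_m = K * V^2/(2g).
V^2 = 3.74^2 = 13.9876.
V^2/(2g) = 13.9876 / 19.62 = 0.7129 m.
h_m = 2.28 * 0.7129 = 1.6255 m.

1.6255


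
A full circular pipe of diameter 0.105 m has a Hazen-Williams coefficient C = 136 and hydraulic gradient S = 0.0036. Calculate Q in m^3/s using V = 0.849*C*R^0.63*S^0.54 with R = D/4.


For a full circular pipe, R = D/4 = 0.105/4 = 0.0262 m.
V = 0.849 * 136 * 0.0262^0.63 * 0.0036^0.54
  = 0.849 * 136 * 0.100937 * 0.047907
  = 0.5583 m/s.
Pipe area A = pi*D^2/4 = pi*0.105^2/4 = 0.0087 m^2.
Q = A * V = 0.0087 * 0.5583 = 0.0048 m^3/s.

0.0048


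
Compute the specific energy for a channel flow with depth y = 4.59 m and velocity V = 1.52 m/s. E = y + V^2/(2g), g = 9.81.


Specific energy E = y + V^2/(2g).
Velocity head = V^2/(2g) = 1.52^2 / (2*9.81) = 2.3104 / 19.62 = 0.1178 m.
E = 4.59 + 0.1178 = 4.7078 m.

4.7078


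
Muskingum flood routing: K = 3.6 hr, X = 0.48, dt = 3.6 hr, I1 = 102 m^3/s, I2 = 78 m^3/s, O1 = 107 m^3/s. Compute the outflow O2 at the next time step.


Muskingum coefficients:
denom = 2*K*(1-X) + dt = 2*3.6*(1-0.48) + 3.6 = 7.344.
C0 = (dt - 2*K*X)/denom = (3.6 - 2*3.6*0.48)/7.344 = 0.0196.
C1 = (dt + 2*K*X)/denom = (3.6 + 2*3.6*0.48)/7.344 = 0.9608.
C2 = (2*K*(1-X) - dt)/denom = 0.0196.
O2 = C0*I2 + C1*I1 + C2*O1
   = 0.0196*78 + 0.9608*102 + 0.0196*107
   = 101.63 m^3/s.

101.63


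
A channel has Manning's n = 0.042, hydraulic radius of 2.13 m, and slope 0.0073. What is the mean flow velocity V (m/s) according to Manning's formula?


Manning's equation gives V = (1/n) * R^(2/3) * S^(1/2).
First, compute R^(2/3) = 2.13^(2/3) = 1.6555.
Next, S^(1/2) = 0.0073^(1/2) = 0.08544.
Then 1/n = 1/0.042 = 23.81.
V = 23.81 * 1.6555 * 0.08544 = 3.3677 m/s.

3.3677


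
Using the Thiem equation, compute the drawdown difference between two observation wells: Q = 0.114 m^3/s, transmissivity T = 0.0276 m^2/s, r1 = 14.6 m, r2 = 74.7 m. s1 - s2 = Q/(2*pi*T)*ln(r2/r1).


Thiem equation: s1 - s2 = Q/(2*pi*T) * ln(r2/r1).
ln(r2/r1) = ln(74.7/14.6) = 1.6325.
Q/(2*pi*T) = 0.114 / (2*pi*0.0276) = 0.114 / 0.1734 = 0.6574.
s1 - s2 = 0.6574 * 1.6325 = 1.0731 m.

1.0731


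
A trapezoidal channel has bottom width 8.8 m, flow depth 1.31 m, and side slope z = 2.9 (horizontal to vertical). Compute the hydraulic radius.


For a trapezoidal section with side slope z:
A = (b + z*y)*y = (8.8 + 2.9*1.31)*1.31 = 16.505 m^2.
P = b + 2*y*sqrt(1 + z^2) = 8.8 + 2*1.31*sqrt(1 + 2.9^2) = 16.837 m.
R = A/P = 16.505 / 16.837 = 0.9803 m.

0.9803


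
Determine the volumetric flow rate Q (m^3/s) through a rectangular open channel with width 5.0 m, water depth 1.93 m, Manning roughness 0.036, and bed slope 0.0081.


For a rectangular channel, the cross-sectional area A = b * y = 5.0 * 1.93 = 9.65 m^2.
The wetted perimeter P = b + 2y = 5.0 + 2*1.93 = 8.86 m.
Hydraulic radius R = A/P = 9.65/8.86 = 1.0892 m.
Velocity V = (1/n)*R^(2/3)*S^(1/2) = (1/0.036)*1.0892^(2/3)*0.0081^(1/2) = 2.6465 m/s.
Discharge Q = A * V = 9.65 * 2.6465 = 25.539 m^3/s.

25.539


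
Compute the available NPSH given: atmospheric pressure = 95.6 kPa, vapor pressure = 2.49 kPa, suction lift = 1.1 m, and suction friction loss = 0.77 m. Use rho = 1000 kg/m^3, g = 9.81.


NPSHa = p_atm/(rho*g) - z_s - hf_s - p_vap/(rho*g).
p_atm/(rho*g) = 95.6*1000 / (1000*9.81) = 9.745 m.
p_vap/(rho*g) = 2.49*1000 / (1000*9.81) = 0.254 m.
NPSHa = 9.745 - 1.1 - 0.77 - 0.254
      = 7.62 m.

7.62


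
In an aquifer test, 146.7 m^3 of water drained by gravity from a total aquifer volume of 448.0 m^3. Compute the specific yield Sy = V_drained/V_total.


Specific yield Sy = Volume drained / Total volume.
Sy = 146.7 / 448.0
   = 0.3275.

0.3275


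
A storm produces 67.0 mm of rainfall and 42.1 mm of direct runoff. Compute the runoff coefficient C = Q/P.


The runoff coefficient C = runoff depth / rainfall depth.
C = 42.1 / 67.0
  = 0.6284.

0.6284


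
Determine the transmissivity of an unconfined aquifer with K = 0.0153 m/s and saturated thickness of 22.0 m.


Transmissivity is defined as T = K * h.
T = 0.0153 * 22.0
  = 0.3366 m^2/s.

0.3366


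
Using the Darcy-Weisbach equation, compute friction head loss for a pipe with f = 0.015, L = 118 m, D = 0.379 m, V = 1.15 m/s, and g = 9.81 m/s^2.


Darcy-Weisbach equation: h_f = f * (L/D) * V^2/(2g).
f * L/D = 0.015 * 118/0.379 = 4.6702.
V^2/(2g) = 1.15^2 / (2*9.81) = 1.3225 / 19.62 = 0.0674 m.
h_f = 4.6702 * 0.0674 = 0.315 m.

0.315


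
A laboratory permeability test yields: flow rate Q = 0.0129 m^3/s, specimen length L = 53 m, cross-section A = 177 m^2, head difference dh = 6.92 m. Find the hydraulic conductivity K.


From K = Q*L / (A*dh):
Numerator: Q*L = 0.0129 * 53 = 0.6837.
Denominator: A*dh = 177 * 6.92 = 1224.84.
K = 0.6837 / 1224.84 = 0.000558 m/s.

0.000558


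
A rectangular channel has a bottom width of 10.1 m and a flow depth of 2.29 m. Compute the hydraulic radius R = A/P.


For a rectangular section:
Flow area A = b * y = 10.1 * 2.29 = 23.13 m^2.
Wetted perimeter P = b + 2y = 10.1 + 2*2.29 = 14.68 m.
Hydraulic radius R = A/P = 23.13 / 14.68 = 1.5755 m.

1.5755


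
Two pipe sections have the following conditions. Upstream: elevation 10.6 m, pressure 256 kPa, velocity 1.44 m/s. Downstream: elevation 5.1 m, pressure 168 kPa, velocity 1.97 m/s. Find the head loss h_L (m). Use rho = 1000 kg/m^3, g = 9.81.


Total head at each section: H = z + p/(rho*g) + V^2/(2g).
H1 = 10.6 + 256*1000/(1000*9.81) + 1.44^2/(2*9.81)
   = 10.6 + 26.096 + 0.1057
   = 36.802 m.
H2 = 5.1 + 168*1000/(1000*9.81) + 1.97^2/(2*9.81)
   = 5.1 + 17.125 + 0.1978
   = 22.423 m.
h_L = H1 - H2 = 36.802 - 22.423 = 14.378 m.

14.378


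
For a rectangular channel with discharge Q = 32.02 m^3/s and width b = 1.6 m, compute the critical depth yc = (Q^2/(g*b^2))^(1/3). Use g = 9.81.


Using yc = (Q^2 / (g * b^2))^(1/3):
Q^2 = 32.02^2 = 1025.28.
g * b^2 = 9.81 * 1.6^2 = 9.81 * 2.56 = 25.11.
Q^2 / (g*b^2) = 1025.28 / 25.11 = 40.8315.
yc = 40.8315^(1/3) = 3.4433 m.

3.4433


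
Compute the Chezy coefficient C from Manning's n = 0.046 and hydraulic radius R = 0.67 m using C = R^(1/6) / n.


The Chezy coefficient relates to Manning's n through C = R^(1/6) / n.
R^(1/6) = 0.67^(1/6) = 0.935433.
C = 0.935433 / 0.046 = 20.34 m^(1/2)/s.

20.34


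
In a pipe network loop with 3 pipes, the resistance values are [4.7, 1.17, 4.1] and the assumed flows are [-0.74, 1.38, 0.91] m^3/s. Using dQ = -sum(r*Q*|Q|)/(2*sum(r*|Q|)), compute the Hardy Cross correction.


Numerator terms (r*Q*|Q|): 4.7*-0.74*|-0.74| = -2.5737; 1.17*1.38*|1.38| = 2.2281; 4.1*0.91*|0.91| = 3.3952.
Sum of numerator = 3.0496.
Denominator terms (r*|Q|): 4.7*|-0.74| = 3.478; 1.17*|1.38| = 1.6146; 4.1*|0.91| = 3.731.
2 * sum of denominator = 2 * 8.8236 = 17.6472.
dQ = -3.0496 / 17.6472 = -0.1728 m^3/s.

-0.1728


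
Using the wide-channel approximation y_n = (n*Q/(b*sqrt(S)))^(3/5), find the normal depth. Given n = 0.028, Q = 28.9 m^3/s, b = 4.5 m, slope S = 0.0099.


We use the wide-channel approximation y_n = (n*Q/(b*sqrt(S)))^(3/5).
sqrt(S) = sqrt(0.0099) = 0.099499.
Numerator: n*Q = 0.028 * 28.9 = 0.8092.
Denominator: b*sqrt(S) = 4.5 * 0.099499 = 0.447746.
arg = 1.8073.
y_n = 1.8073^(3/5) = 1.4263 m.

1.4263


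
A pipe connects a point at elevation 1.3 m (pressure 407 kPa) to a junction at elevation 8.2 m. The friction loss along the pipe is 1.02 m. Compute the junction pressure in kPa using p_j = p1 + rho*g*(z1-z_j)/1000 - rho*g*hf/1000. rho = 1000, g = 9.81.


Junction pressure: p_j = p1 + rho*g*(z1 - z_j)/1000 - rho*g*hf/1000.
Elevation term = 1000*9.81*(1.3 - 8.2)/1000 = -67.689 kPa.
Friction term = 1000*9.81*1.02/1000 = 10.006 kPa.
p_j = 407 + -67.689 - 10.006 = 329.3 kPa.

329.3


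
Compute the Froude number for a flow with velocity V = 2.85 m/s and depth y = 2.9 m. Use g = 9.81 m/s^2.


The Froude number is defined as Fr = V / sqrt(g*y).
g*y = 9.81 * 2.9 = 28.449.
sqrt(g*y) = sqrt(28.449) = 5.3338.
Fr = 2.85 / 5.3338 = 0.5343.

0.5343


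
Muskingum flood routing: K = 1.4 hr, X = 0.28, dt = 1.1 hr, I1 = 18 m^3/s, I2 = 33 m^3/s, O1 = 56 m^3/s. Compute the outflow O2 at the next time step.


Muskingum coefficients:
denom = 2*K*(1-X) + dt = 2*1.4*(1-0.28) + 1.1 = 3.116.
C0 = (dt - 2*K*X)/denom = (1.1 - 2*1.4*0.28)/3.116 = 0.1014.
C1 = (dt + 2*K*X)/denom = (1.1 + 2*1.4*0.28)/3.116 = 0.6046.
C2 = (2*K*(1-X) - dt)/denom = 0.294.
O2 = C0*I2 + C1*I1 + C2*O1
   = 0.1014*33 + 0.6046*18 + 0.294*56
   = 30.69 m^3/s.

30.69


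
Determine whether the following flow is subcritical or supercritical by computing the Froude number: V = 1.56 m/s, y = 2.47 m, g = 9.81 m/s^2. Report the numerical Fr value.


The Froude number is defined as Fr = V / sqrt(g*y).
g*y = 9.81 * 2.47 = 24.2307.
sqrt(g*y) = sqrt(24.2307) = 4.9225.
Fr = 1.56 / 4.9225 = 0.3169.
Since Fr < 1, the flow is subcritical.

0.3169


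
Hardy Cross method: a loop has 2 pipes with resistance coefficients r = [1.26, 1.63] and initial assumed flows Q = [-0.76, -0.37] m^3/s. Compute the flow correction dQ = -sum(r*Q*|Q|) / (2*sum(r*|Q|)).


Numerator terms (r*Q*|Q|): 1.26*-0.76*|-0.76| = -0.7278; 1.63*-0.37*|-0.37| = -0.2231.
Sum of numerator = -0.9509.
Denominator terms (r*|Q|): 1.26*|-0.76| = 0.9576; 1.63*|-0.37| = 0.6031.
2 * sum of denominator = 2 * 1.5607 = 3.1214.
dQ = --0.9509 / 3.1214 = 0.3046 m^3/s.

0.3046


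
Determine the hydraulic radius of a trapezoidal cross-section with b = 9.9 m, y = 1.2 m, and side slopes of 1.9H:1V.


For a trapezoidal section with side slope z:
A = (b + z*y)*y = (9.9 + 1.9*1.2)*1.2 = 14.616 m^2.
P = b + 2*y*sqrt(1 + z^2) = 9.9 + 2*1.2*sqrt(1 + 1.9^2) = 15.053 m.
R = A/P = 14.616 / 15.053 = 0.971 m.

0.971


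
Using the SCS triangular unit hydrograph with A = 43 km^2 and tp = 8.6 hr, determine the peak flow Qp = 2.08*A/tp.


SCS formula: Qp = 2.08 * A / tp.
Qp = 2.08 * 43 / 8.6
   = 89.44 / 8.6
   = 10.4 m^3/s per cm.

10.4


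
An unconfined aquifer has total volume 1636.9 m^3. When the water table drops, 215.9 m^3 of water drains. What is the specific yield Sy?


Specific yield Sy = Volume drained / Total volume.
Sy = 215.9 / 1636.9
   = 0.1319.

0.1319


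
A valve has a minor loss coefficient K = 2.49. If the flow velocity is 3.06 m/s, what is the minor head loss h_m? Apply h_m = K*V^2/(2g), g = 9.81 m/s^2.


Minor loss formula: h_m = K * V^2/(2g).
V^2 = 3.06^2 = 9.3636.
V^2/(2g) = 9.3636 / 19.62 = 0.4772 m.
h_m = 2.49 * 0.4772 = 1.1883 m.

1.1883


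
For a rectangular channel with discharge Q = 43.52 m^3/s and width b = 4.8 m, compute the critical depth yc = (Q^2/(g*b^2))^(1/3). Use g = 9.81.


Using yc = (Q^2 / (g * b^2))^(1/3):
Q^2 = 43.52^2 = 1893.99.
g * b^2 = 9.81 * 4.8^2 = 9.81 * 23.04 = 226.02.
Q^2 / (g*b^2) = 1893.99 / 226.02 = 8.3797.
yc = 8.3797^(1/3) = 2.0312 m.

2.0312


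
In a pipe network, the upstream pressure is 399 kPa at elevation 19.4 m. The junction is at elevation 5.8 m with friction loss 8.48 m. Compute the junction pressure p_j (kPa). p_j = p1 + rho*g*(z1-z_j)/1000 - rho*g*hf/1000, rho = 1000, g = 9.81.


Junction pressure: p_j = p1 + rho*g*(z1 - z_j)/1000 - rho*g*hf/1000.
Elevation term = 1000*9.81*(19.4 - 5.8)/1000 = 133.416 kPa.
Friction term = 1000*9.81*8.48/1000 = 83.189 kPa.
p_j = 399 + 133.416 - 83.189 = 449.23 kPa.

449.23


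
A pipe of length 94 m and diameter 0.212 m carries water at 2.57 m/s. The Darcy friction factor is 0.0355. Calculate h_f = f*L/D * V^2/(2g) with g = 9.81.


Darcy-Weisbach equation: h_f = f * (L/D) * V^2/(2g).
f * L/D = 0.0355 * 94/0.212 = 15.7406.
V^2/(2g) = 2.57^2 / (2*9.81) = 6.6049 / 19.62 = 0.3366 m.
h_f = 15.7406 * 0.3366 = 5.299 m.

5.299


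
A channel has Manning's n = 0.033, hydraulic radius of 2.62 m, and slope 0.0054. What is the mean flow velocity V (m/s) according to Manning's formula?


Manning's equation gives V = (1/n) * R^(2/3) * S^(1/2).
First, compute R^(2/3) = 2.62^(2/3) = 1.9005.
Next, S^(1/2) = 0.0054^(1/2) = 0.073485.
Then 1/n = 1/0.033 = 30.3.
V = 30.3 * 1.9005 * 0.073485 = 4.232 m/s.

4.232


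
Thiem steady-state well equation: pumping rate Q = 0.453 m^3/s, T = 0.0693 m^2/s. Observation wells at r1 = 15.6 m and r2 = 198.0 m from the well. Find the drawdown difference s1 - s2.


Thiem equation: s1 - s2 = Q/(2*pi*T) * ln(r2/r1).
ln(r2/r1) = ln(198.0/15.6) = 2.541.
Q/(2*pi*T) = 0.453 / (2*pi*0.0693) = 0.453 / 0.4354 = 1.0404.
s1 - s2 = 1.0404 * 2.541 = 2.6436 m.

2.6436


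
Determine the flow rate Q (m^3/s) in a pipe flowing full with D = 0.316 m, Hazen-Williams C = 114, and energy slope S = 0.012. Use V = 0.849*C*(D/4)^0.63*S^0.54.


For a full circular pipe, R = D/4 = 0.316/4 = 0.079 m.
V = 0.849 * 114 * 0.079^0.63 * 0.012^0.54
  = 0.849 * 114 * 0.202072 * 0.091782
  = 1.795 m/s.
Pipe area A = pi*D^2/4 = pi*0.316^2/4 = 0.0784 m^2.
Q = A * V = 0.0784 * 1.795 = 0.1408 m^3/s.

0.1408


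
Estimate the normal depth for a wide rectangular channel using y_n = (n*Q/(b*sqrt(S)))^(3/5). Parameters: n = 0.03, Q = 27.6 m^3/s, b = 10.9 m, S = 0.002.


We use the wide-channel approximation y_n = (n*Q/(b*sqrt(S)))^(3/5).
sqrt(S) = sqrt(0.002) = 0.044721.
Numerator: n*Q = 0.03 * 27.6 = 0.828.
Denominator: b*sqrt(S) = 10.9 * 0.044721 = 0.487459.
arg = 1.6986.
y_n = 1.6986^(3/5) = 1.3742 m.

1.3742


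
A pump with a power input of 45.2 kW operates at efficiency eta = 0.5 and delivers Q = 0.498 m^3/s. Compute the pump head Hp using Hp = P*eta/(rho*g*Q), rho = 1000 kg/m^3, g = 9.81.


Pump head formula: Hp = P * eta / (rho * g * Q).
Numerator: P * eta = 45.2 * 1000 * 0.5 = 22600.0 W.
Denominator: rho * g * Q = 1000 * 9.81 * 0.498 = 4885.38.
Hp = 22600.0 / 4885.38 = 4.63 m.

4.63


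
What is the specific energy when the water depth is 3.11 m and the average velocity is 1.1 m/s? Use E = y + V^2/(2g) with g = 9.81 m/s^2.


Specific energy E = y + V^2/(2g).
Velocity head = V^2/(2g) = 1.1^2 / (2*9.81) = 1.21 / 19.62 = 0.0617 m.
E = 3.11 + 0.0617 = 3.1717 m.

3.1717


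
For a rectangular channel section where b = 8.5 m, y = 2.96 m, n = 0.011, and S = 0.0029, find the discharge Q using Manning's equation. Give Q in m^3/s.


For a rectangular channel, the cross-sectional area A = b * y = 8.5 * 2.96 = 25.16 m^2.
The wetted perimeter P = b + 2y = 8.5 + 2*2.96 = 14.42 m.
Hydraulic radius R = A/P = 25.16/14.42 = 1.7448 m.
Velocity V = (1/n)*R^(2/3)*S^(1/2) = (1/0.011)*1.7448^(2/3)*0.0029^(1/2) = 7.0953 m/s.
Discharge Q = A * V = 25.16 * 7.0953 = 178.517 m^3/s.

178.517


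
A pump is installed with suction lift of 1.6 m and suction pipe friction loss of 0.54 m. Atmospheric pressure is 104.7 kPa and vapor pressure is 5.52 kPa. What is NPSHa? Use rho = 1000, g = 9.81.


NPSHa = p_atm/(rho*g) - z_s - hf_s - p_vap/(rho*g).
p_atm/(rho*g) = 104.7*1000 / (1000*9.81) = 10.673 m.
p_vap/(rho*g) = 5.52*1000 / (1000*9.81) = 0.563 m.
NPSHa = 10.673 - 1.6 - 0.54 - 0.563
      = 7.97 m.

7.97


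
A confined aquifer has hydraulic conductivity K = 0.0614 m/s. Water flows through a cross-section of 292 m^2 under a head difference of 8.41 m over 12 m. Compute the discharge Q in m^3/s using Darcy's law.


Darcy's law: Q = K * A * i, where i = dh/L.
Hydraulic gradient i = 8.41 / 12 = 0.700833.
Q = 0.0614 * 292 * 0.700833
  = 12.5651 m^3/s.

12.5651


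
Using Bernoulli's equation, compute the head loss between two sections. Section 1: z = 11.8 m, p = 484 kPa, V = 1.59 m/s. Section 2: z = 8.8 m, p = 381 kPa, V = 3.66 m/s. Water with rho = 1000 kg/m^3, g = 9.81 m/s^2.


Total head at each section: H = z + p/(rho*g) + V^2/(2g).
H1 = 11.8 + 484*1000/(1000*9.81) + 1.59^2/(2*9.81)
   = 11.8 + 49.337 + 0.1289
   = 61.266 m.
H2 = 8.8 + 381*1000/(1000*9.81) + 3.66^2/(2*9.81)
   = 8.8 + 38.838 + 0.6828
   = 48.321 m.
h_L = H1 - H2 = 61.266 - 48.321 = 12.946 m.

12.946


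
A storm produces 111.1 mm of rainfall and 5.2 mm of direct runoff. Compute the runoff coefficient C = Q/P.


The runoff coefficient C = runoff depth / rainfall depth.
C = 5.2 / 111.1
  = 0.0468.

0.0468


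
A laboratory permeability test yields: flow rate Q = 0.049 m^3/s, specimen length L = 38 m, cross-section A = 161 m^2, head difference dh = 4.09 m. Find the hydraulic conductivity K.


From K = Q*L / (A*dh):
Numerator: Q*L = 0.049 * 38 = 1.862.
Denominator: A*dh = 161 * 4.09 = 658.49.
K = 1.862 / 658.49 = 0.002828 m/s.

0.002828


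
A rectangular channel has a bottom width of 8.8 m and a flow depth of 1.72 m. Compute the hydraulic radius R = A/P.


For a rectangular section:
Flow area A = b * y = 8.8 * 1.72 = 15.14 m^2.
Wetted perimeter P = b + 2y = 8.8 + 2*1.72 = 12.24 m.
Hydraulic radius R = A/P = 15.14 / 12.24 = 1.2366 m.

1.2366


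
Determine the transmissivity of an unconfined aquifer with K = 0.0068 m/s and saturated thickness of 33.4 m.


Transmissivity is defined as T = K * h.
T = 0.0068 * 33.4
  = 0.2271 m^2/s.

0.2271


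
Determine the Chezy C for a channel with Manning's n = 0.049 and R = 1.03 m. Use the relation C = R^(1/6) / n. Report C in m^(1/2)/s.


The Chezy coefficient relates to Manning's n through C = R^(1/6) / n.
R^(1/6) = 1.03^(1/6) = 1.004939.
C = 1.004939 / 0.049 = 20.51 m^(1/2)/s.

20.51


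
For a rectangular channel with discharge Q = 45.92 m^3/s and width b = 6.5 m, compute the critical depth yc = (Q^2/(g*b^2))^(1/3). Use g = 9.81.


Using yc = (Q^2 / (g * b^2))^(1/3):
Q^2 = 45.92^2 = 2108.65.
g * b^2 = 9.81 * 6.5^2 = 9.81 * 42.25 = 414.47.
Q^2 / (g*b^2) = 2108.65 / 414.47 = 5.0876.
yc = 5.0876^(1/3) = 1.7199 m.

1.7199


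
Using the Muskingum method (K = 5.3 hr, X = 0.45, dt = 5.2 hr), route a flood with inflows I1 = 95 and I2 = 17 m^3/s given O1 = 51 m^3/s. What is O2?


Muskingum coefficients:
denom = 2*K*(1-X) + dt = 2*5.3*(1-0.45) + 5.2 = 11.03.
C0 = (dt - 2*K*X)/denom = (5.2 - 2*5.3*0.45)/11.03 = 0.039.
C1 = (dt + 2*K*X)/denom = (5.2 + 2*5.3*0.45)/11.03 = 0.9039.
C2 = (2*K*(1-X) - dt)/denom = 0.0571.
O2 = C0*I2 + C1*I1 + C2*O1
   = 0.039*17 + 0.9039*95 + 0.0571*51
   = 89.45 m^3/s.

89.45


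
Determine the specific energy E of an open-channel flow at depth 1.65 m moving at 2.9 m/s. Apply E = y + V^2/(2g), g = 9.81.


Specific energy E = y + V^2/(2g).
Velocity head = V^2/(2g) = 2.9^2 / (2*9.81) = 8.41 / 19.62 = 0.4286 m.
E = 1.65 + 0.4286 = 2.0786 m.

2.0786


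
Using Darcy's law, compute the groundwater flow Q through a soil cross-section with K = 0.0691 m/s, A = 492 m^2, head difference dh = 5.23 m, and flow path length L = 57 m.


Darcy's law: Q = K * A * i, where i = dh/L.
Hydraulic gradient i = 5.23 / 57 = 0.091754.
Q = 0.0691 * 492 * 0.091754
  = 3.1194 m^3/s.

3.1194


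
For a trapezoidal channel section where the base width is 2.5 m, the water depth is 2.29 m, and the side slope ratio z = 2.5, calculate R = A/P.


For a trapezoidal section with side slope z:
A = (b + z*y)*y = (2.5 + 2.5*2.29)*2.29 = 18.835 m^2.
P = b + 2*y*sqrt(1 + z^2) = 2.5 + 2*2.29*sqrt(1 + 2.5^2) = 14.832 m.
R = A/P = 18.835 / 14.832 = 1.2699 m.

1.2699


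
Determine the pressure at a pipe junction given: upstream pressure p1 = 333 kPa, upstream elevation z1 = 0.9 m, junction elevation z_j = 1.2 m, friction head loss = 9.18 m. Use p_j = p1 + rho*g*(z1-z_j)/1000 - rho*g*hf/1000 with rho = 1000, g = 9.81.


Junction pressure: p_j = p1 + rho*g*(z1 - z_j)/1000 - rho*g*hf/1000.
Elevation term = 1000*9.81*(0.9 - 1.2)/1000 = -2.943 kPa.
Friction term = 1000*9.81*9.18/1000 = 90.056 kPa.
p_j = 333 + -2.943 - 90.056 = 240.0 kPa.

240.0


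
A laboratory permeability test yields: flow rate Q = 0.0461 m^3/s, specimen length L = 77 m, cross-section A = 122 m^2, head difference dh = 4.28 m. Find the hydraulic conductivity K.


From K = Q*L / (A*dh):
Numerator: Q*L = 0.0461 * 77 = 3.5497.
Denominator: A*dh = 122 * 4.28 = 522.16.
K = 3.5497 / 522.16 = 0.006798 m/s.

0.006798


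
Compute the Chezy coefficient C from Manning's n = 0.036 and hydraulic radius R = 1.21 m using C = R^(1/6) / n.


The Chezy coefficient relates to Manning's n through C = R^(1/6) / n.
R^(1/6) = 1.21^(1/6) = 1.03228.
C = 1.03228 / 0.036 = 28.67 m^(1/2)/s.

28.67


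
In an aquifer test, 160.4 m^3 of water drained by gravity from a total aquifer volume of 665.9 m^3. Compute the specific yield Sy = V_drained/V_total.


Specific yield Sy = Volume drained / Total volume.
Sy = 160.4 / 665.9
   = 0.2409.

0.2409


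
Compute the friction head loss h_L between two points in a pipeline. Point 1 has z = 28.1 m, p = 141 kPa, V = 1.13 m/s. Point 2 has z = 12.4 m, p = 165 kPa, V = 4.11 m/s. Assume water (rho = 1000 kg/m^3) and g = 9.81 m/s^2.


Total head at each section: H = z + p/(rho*g) + V^2/(2g).
H1 = 28.1 + 141*1000/(1000*9.81) + 1.13^2/(2*9.81)
   = 28.1 + 14.373 + 0.0651
   = 42.538 m.
H2 = 12.4 + 165*1000/(1000*9.81) + 4.11^2/(2*9.81)
   = 12.4 + 16.82 + 0.861
   = 30.081 m.
h_L = H1 - H2 = 42.538 - 30.081 = 12.458 m.

12.458


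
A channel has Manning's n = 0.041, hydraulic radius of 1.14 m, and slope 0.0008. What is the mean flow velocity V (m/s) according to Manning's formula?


Manning's equation gives V = (1/n) * R^(2/3) * S^(1/2).
First, compute R^(2/3) = 1.14^(2/3) = 1.0913.
Next, S^(1/2) = 0.0008^(1/2) = 0.028284.
Then 1/n = 1/0.041 = 24.39.
V = 24.39 * 1.0913 * 0.028284 = 0.7528 m/s.

0.7528


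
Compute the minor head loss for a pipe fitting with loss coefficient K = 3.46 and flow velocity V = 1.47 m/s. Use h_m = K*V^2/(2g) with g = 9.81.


Minor loss formula: h_m = K * V^2/(2g).
V^2 = 1.47^2 = 2.1609.
V^2/(2g) = 2.1609 / 19.62 = 0.1101 m.
h_m = 3.46 * 0.1101 = 0.3811 m.

0.3811


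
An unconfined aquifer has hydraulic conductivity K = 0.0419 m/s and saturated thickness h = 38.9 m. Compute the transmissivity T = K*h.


Transmissivity is defined as T = K * h.
T = 0.0419 * 38.9
  = 1.6299 m^2/s.

1.6299


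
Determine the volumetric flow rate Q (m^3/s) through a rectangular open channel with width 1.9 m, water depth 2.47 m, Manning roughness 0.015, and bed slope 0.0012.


For a rectangular channel, the cross-sectional area A = b * y = 1.9 * 2.47 = 4.69 m^2.
The wetted perimeter P = b + 2y = 1.9 + 2*2.47 = 6.84 m.
Hydraulic radius R = A/P = 4.69/6.84 = 0.6861 m.
Velocity V = (1/n)*R^(2/3)*S^(1/2) = (1/0.015)*0.6861^(2/3)*0.0012^(1/2) = 1.7965 m/s.
Discharge Q = A * V = 4.69 * 1.7965 = 8.431 m^3/s.

8.431


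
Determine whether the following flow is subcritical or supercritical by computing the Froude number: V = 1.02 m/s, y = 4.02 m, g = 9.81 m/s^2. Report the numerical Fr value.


The Froude number is defined as Fr = V / sqrt(g*y).
g*y = 9.81 * 4.02 = 39.4362.
sqrt(g*y) = sqrt(39.4362) = 6.2798.
Fr = 1.02 / 6.2798 = 0.1624.
Since Fr < 1, the flow is subcritical.

0.1624


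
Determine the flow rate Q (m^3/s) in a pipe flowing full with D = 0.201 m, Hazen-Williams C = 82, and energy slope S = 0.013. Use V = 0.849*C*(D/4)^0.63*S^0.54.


For a full circular pipe, R = D/4 = 0.201/4 = 0.0503 m.
V = 0.849 * 82 * 0.0503^0.63 * 0.013^0.54
  = 0.849 * 82 * 0.151955 * 0.095836
  = 1.0138 m/s.
Pipe area A = pi*D^2/4 = pi*0.201^2/4 = 0.0317 m^2.
Q = A * V = 0.0317 * 1.0138 = 0.0322 m^3/s.

0.0322


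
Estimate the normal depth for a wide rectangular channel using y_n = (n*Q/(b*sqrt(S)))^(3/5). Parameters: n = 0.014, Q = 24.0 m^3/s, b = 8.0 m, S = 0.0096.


We use the wide-channel approximation y_n = (n*Q/(b*sqrt(S)))^(3/5).
sqrt(S) = sqrt(0.0096) = 0.09798.
Numerator: n*Q = 0.014 * 24.0 = 0.336.
Denominator: b*sqrt(S) = 8.0 * 0.09798 = 0.78384.
arg = 0.4287.
y_n = 0.4287^(3/5) = 0.6015 m.

0.6015


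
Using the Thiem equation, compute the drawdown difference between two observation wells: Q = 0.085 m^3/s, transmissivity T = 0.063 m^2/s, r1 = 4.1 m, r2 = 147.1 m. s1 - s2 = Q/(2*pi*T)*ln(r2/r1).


Thiem equation: s1 - s2 = Q/(2*pi*T) * ln(r2/r1).
ln(r2/r1) = ln(147.1/4.1) = 3.5801.
Q/(2*pi*T) = 0.085 / (2*pi*0.063) = 0.085 / 0.3958 = 0.2147.
s1 - s2 = 0.2147 * 3.5801 = 0.7688 m.

0.7688


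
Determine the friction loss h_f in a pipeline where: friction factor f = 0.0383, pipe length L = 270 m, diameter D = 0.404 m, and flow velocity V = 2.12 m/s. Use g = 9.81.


Darcy-Weisbach equation: h_f = f * (L/D) * V^2/(2g).
f * L/D = 0.0383 * 270/0.404 = 25.5965.
V^2/(2g) = 2.12^2 / (2*9.81) = 4.4944 / 19.62 = 0.2291 m.
h_f = 25.5965 * 0.2291 = 5.863 m.

5.863


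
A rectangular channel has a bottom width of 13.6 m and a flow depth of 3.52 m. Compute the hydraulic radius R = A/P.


For a rectangular section:
Flow area A = b * y = 13.6 * 3.52 = 47.87 m^2.
Wetted perimeter P = b + 2y = 13.6 + 2*3.52 = 20.64 m.
Hydraulic radius R = A/P = 47.87 / 20.64 = 2.3194 m.

2.3194


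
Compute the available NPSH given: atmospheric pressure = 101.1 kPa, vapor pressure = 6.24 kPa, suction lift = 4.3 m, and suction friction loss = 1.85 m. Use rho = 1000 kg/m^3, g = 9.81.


NPSHa = p_atm/(rho*g) - z_s - hf_s - p_vap/(rho*g).
p_atm/(rho*g) = 101.1*1000 / (1000*9.81) = 10.306 m.
p_vap/(rho*g) = 6.24*1000 / (1000*9.81) = 0.636 m.
NPSHa = 10.306 - 4.3 - 1.85 - 0.636
      = 3.52 m.

3.52


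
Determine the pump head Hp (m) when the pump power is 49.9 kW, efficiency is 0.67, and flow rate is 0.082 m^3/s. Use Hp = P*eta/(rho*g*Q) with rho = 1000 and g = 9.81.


Pump head formula: Hp = P * eta / (rho * g * Q).
Numerator: P * eta = 49.9 * 1000 * 0.67 = 33433.0 W.
Denominator: rho * g * Q = 1000 * 9.81 * 0.082 = 804.42.
Hp = 33433.0 / 804.42 = 41.56 m.

41.56


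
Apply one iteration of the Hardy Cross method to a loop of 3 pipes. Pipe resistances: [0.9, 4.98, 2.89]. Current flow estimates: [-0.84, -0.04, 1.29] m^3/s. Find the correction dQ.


Numerator terms (r*Q*|Q|): 0.9*-0.84*|-0.84| = -0.635; 4.98*-0.04*|-0.04| = -0.008; 2.89*1.29*|1.29| = 4.8092.
Sum of numerator = 4.1662.
Denominator terms (r*|Q|): 0.9*|-0.84| = 0.756; 4.98*|-0.04| = 0.1992; 2.89*|1.29| = 3.7281.
2 * sum of denominator = 2 * 4.6833 = 9.3666.
dQ = -4.1662 / 9.3666 = -0.4448 m^3/s.

-0.4448


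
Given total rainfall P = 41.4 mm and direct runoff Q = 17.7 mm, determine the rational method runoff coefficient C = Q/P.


The runoff coefficient C = runoff depth / rainfall depth.
C = 17.7 / 41.4
  = 0.4275.

0.4275


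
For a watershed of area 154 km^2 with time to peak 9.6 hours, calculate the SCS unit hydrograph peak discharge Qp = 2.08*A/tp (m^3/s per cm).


SCS formula: Qp = 2.08 * A / tp.
Qp = 2.08 * 154 / 9.6
   = 320.32 / 9.6
   = 33.37 m^3/s per cm.

33.37


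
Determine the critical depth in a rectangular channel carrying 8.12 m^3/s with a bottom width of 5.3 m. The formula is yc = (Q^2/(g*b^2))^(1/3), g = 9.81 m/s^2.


Using yc = (Q^2 / (g * b^2))^(1/3):
Q^2 = 8.12^2 = 65.93.
g * b^2 = 9.81 * 5.3^2 = 9.81 * 28.09 = 275.56.
Q^2 / (g*b^2) = 65.93 / 275.56 = 0.2393.
yc = 0.2393^(1/3) = 0.6208 m.

0.6208


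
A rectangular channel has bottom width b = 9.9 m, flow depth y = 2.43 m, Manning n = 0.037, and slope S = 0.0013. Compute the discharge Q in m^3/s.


For a rectangular channel, the cross-sectional area A = b * y = 9.9 * 2.43 = 24.06 m^2.
The wetted perimeter P = b + 2y = 9.9 + 2*2.43 = 14.76 m.
Hydraulic radius R = A/P = 24.06/14.76 = 1.6299 m.
Velocity V = (1/n)*R^(2/3)*S^(1/2) = (1/0.037)*1.6299^(2/3)*0.0013^(1/2) = 1.3496 m/s.
Discharge Q = A * V = 24.06 * 1.3496 = 32.467 m^3/s.

32.467


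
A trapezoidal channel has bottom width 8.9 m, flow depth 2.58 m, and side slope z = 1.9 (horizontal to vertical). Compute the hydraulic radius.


For a trapezoidal section with side slope z:
A = (b + z*y)*y = (8.9 + 1.9*2.58)*2.58 = 35.609 m^2.
P = b + 2*y*sqrt(1 + z^2) = 8.9 + 2*2.58*sqrt(1 + 1.9^2) = 19.979 m.
R = A/P = 35.609 / 19.979 = 1.7823 m.

1.7823


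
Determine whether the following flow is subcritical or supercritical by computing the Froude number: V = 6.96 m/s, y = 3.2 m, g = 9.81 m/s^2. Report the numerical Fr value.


The Froude number is defined as Fr = V / sqrt(g*y).
g*y = 9.81 * 3.2 = 31.392.
sqrt(g*y) = sqrt(31.392) = 5.6029.
Fr = 6.96 / 5.6029 = 1.2422.
Since Fr > 1, the flow is supercritical.

1.2422


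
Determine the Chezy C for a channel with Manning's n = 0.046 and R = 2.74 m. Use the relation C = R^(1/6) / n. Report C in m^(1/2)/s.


The Chezy coefficient relates to Manning's n through C = R^(1/6) / n.
R^(1/6) = 2.74^(1/6) = 1.182928.
C = 1.182928 / 0.046 = 25.72 m^(1/2)/s.

25.72


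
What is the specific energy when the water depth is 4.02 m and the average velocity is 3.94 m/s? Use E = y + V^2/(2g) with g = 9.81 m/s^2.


Specific energy E = y + V^2/(2g).
Velocity head = V^2/(2g) = 3.94^2 / (2*9.81) = 15.5236 / 19.62 = 0.7912 m.
E = 4.02 + 0.7912 = 4.8112 m.

4.8112


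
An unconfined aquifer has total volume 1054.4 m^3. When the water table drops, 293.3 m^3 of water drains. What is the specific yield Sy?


Specific yield Sy = Volume drained / Total volume.
Sy = 293.3 / 1054.4
   = 0.2782.

0.2782


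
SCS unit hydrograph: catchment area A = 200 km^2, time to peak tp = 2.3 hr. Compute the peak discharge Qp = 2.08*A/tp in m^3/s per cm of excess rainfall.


SCS formula: Qp = 2.08 * A / tp.
Qp = 2.08 * 200 / 2.3
   = 416.0 / 2.3
   = 180.87 m^3/s per cm.

180.87


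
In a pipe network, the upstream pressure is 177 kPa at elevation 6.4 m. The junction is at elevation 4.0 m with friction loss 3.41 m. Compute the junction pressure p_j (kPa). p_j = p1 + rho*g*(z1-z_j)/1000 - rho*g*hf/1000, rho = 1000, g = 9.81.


Junction pressure: p_j = p1 + rho*g*(z1 - z_j)/1000 - rho*g*hf/1000.
Elevation term = 1000*9.81*(6.4 - 4.0)/1000 = 23.544 kPa.
Friction term = 1000*9.81*3.41/1000 = 33.452 kPa.
p_j = 177 + 23.544 - 33.452 = 167.09 kPa.

167.09


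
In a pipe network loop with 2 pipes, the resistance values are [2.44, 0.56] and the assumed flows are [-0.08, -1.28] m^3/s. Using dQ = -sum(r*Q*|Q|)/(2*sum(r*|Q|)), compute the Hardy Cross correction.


Numerator terms (r*Q*|Q|): 2.44*-0.08*|-0.08| = -0.0156; 0.56*-1.28*|-1.28| = -0.9175.
Sum of numerator = -0.9331.
Denominator terms (r*|Q|): 2.44*|-0.08| = 0.1952; 0.56*|-1.28| = 0.7168.
2 * sum of denominator = 2 * 0.912 = 1.824.
dQ = --0.9331 / 1.824 = 0.5116 m^3/s.

0.5116


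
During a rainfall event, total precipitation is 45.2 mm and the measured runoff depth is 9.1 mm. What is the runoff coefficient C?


The runoff coefficient C = runoff depth / rainfall depth.
C = 9.1 / 45.2
  = 0.2013.

0.2013


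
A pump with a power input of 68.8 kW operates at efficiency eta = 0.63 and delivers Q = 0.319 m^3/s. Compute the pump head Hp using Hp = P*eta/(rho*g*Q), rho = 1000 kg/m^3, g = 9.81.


Pump head formula: Hp = P * eta / (rho * g * Q).
Numerator: P * eta = 68.8 * 1000 * 0.63 = 43344.0 W.
Denominator: rho * g * Q = 1000 * 9.81 * 0.319 = 3129.39.
Hp = 43344.0 / 3129.39 = 13.85 m.

13.85


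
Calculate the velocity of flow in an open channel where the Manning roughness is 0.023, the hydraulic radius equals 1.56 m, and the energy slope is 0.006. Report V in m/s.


Manning's equation gives V = (1/n) * R^(2/3) * S^(1/2).
First, compute R^(2/3) = 1.56^(2/3) = 1.3451.
Next, S^(1/2) = 0.006^(1/2) = 0.07746.
Then 1/n = 1/0.023 = 43.48.
V = 43.48 * 1.3451 * 0.07746 = 4.53 m/s.

4.53


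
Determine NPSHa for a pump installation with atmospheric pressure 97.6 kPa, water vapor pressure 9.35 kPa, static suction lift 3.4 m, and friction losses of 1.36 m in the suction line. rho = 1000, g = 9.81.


NPSHa = p_atm/(rho*g) - z_s - hf_s - p_vap/(rho*g).
p_atm/(rho*g) = 97.6*1000 / (1000*9.81) = 9.949 m.
p_vap/(rho*g) = 9.35*1000 / (1000*9.81) = 0.953 m.
NPSHa = 9.949 - 3.4 - 1.36 - 0.953
      = 4.24 m.

4.24


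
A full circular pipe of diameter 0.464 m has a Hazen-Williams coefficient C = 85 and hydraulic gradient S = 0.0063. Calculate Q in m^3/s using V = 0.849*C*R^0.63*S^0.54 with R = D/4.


For a full circular pipe, R = D/4 = 0.464/4 = 0.116 m.
V = 0.849 * 85 * 0.116^0.63 * 0.0063^0.54
  = 0.849 * 85 * 0.2574 * 0.06481
  = 1.2039 m/s.
Pipe area A = pi*D^2/4 = pi*0.464^2/4 = 0.1691 m^2.
Q = A * V = 0.1691 * 1.2039 = 0.2036 m^3/s.

0.2036


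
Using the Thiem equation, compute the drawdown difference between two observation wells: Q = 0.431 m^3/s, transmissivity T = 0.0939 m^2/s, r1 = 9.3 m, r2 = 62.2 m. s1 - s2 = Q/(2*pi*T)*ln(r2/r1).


Thiem equation: s1 - s2 = Q/(2*pi*T) * ln(r2/r1).
ln(r2/r1) = ln(62.2/9.3) = 1.9003.
Q/(2*pi*T) = 0.431 / (2*pi*0.0939) = 0.431 / 0.59 = 0.7305.
s1 - s2 = 0.7305 * 1.9003 = 1.3882 m.

1.3882


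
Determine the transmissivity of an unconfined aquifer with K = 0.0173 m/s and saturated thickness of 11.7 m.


Transmissivity is defined as T = K * h.
T = 0.0173 * 11.7
  = 0.2024 m^2/s.

0.2024


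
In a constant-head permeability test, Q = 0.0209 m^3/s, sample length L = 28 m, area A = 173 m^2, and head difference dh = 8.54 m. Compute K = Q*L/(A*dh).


From K = Q*L / (A*dh):
Numerator: Q*L = 0.0209 * 28 = 0.5852.
Denominator: A*dh = 173 * 8.54 = 1477.42.
K = 0.5852 / 1477.42 = 0.000396 m/s.

0.000396


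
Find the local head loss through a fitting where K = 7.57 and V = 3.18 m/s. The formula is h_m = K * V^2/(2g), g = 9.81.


Minor loss formula: h_m = K * V^2/(2g).
V^2 = 3.18^2 = 10.1124.
V^2/(2g) = 10.1124 / 19.62 = 0.5154 m.
h_m = 7.57 * 0.5154 = 3.9017 m.

3.9017


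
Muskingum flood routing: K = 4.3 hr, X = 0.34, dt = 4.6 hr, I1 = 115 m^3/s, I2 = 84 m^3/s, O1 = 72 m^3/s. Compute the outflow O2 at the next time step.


Muskingum coefficients:
denom = 2*K*(1-X) + dt = 2*4.3*(1-0.34) + 4.6 = 10.276.
C0 = (dt - 2*K*X)/denom = (4.6 - 2*4.3*0.34)/10.276 = 0.1631.
C1 = (dt + 2*K*X)/denom = (4.6 + 2*4.3*0.34)/10.276 = 0.7322.
C2 = (2*K*(1-X) - dt)/denom = 0.1047.
O2 = C0*I2 + C1*I1 + C2*O1
   = 0.1631*84 + 0.7322*115 + 0.1047*72
   = 105.44 m^3/s.

105.44


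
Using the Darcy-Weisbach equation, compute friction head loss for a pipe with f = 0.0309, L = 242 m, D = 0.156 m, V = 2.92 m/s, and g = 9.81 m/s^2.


Darcy-Weisbach equation: h_f = f * (L/D) * V^2/(2g).
f * L/D = 0.0309 * 242/0.156 = 47.9346.
V^2/(2g) = 2.92^2 / (2*9.81) = 8.5264 / 19.62 = 0.4346 m.
h_f = 47.9346 * 0.4346 = 20.831 m.

20.831
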